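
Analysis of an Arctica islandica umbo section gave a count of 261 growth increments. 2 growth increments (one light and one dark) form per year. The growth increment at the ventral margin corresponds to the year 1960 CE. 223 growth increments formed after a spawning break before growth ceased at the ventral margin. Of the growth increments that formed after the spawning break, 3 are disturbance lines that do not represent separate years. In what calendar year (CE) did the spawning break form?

223 growth increments formed after the spawning break.
Removing the 3 false growth increments leaves 223 − 3 = 220 true growth increments beyond the spawning break.
Dividing by 2 growth increments per year: 220 / 2 = 110 years.
1960 − 110 = 1850 CE.

1850 CE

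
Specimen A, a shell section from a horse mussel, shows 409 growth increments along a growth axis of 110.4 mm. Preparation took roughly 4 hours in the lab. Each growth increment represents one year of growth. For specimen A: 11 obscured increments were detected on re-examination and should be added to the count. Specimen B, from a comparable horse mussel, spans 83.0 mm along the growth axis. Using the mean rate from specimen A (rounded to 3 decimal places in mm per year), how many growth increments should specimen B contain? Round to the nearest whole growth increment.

Specimen A: true growth increment count = 409 + 11 = 420.
A: 110.4 mm over 420 years gives 110.4 / 420 ≈ 0.263 mm per year.
Specimen B: 83.0 mm / 0.263 mm per year = 315.59 years ≈ 316 growth increments.

316 growth increments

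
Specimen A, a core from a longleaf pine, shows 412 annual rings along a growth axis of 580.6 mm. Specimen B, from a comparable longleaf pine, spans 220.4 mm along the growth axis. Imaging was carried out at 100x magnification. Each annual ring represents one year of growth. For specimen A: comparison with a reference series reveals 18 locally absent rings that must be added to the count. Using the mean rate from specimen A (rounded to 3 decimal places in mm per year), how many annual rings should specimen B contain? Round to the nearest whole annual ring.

163 annual rings

Specimen A: true annual ring count = 412 + 18 = 430.
A: Extension rate ≈ 580.6 / 430 = 1.350 mm/year.
For B, 220.4 / 1.350 = 163.26 years ≈ 163 annual rings.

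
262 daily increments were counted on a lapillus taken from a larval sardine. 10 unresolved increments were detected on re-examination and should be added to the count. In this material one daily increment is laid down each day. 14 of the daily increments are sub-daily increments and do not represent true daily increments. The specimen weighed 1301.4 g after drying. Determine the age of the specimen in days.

Correcting the raw count gives 262 − 14 + 10 = 258 true daily increments.
At one daily increment per day, that is 258 days.

258 days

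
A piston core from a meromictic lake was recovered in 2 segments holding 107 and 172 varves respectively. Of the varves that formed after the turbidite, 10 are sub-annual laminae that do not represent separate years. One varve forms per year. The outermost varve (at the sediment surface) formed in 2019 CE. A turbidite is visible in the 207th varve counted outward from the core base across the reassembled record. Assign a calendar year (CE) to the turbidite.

Total varves = 107 + 172 = 279.
279 − 207 = 72 varves lie beyond the turbidite toward the sediment surface.
72 − 10 false = 62 true varves after the turbidite.
Counting back 62 years from 2019 CE places the turbidite in 2019 − 62 = 1957 CE.

1957 CE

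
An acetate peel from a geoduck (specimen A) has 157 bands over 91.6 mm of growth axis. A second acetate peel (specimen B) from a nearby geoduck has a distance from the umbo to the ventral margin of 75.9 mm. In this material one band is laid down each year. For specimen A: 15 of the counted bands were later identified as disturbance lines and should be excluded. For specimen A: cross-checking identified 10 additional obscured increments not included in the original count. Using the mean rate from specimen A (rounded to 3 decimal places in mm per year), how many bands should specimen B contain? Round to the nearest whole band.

126 bands

Specimen A: after corrections the count is 157 − 15 + 10 = 152 bands.
A: Extension rate ≈ 91.6 / 152 = 0.603 mm/year.
Specimen B: 75.9 mm / 0.603 mm per year = 125.87 years ≈ 126 bands.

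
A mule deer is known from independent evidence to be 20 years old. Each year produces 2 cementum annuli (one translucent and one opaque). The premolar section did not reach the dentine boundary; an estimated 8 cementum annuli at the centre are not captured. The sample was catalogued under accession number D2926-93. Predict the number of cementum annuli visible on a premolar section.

20 years at 2 cementum annuli per year gives 20 × 2 = 40 cementum annuli.
40 − 8 missed = 32 cementum annuli expected in the prepared section.

32 cementum annuli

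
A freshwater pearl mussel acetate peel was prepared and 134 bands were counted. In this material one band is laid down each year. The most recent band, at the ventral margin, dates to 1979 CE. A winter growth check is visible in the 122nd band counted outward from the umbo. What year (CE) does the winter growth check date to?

Between band 122 and the ventral margin there are 134 − 122 = 12 bands.
1979 − 12 = 1967 CE.

1967 CE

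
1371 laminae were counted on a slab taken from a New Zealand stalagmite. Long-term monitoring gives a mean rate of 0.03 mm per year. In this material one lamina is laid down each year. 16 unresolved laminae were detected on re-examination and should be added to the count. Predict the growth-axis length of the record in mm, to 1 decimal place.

After corrections the count is 1371 + 16 = 1387 laminae.
Length ≈ 0.03 × 1387 = 41.6 mm.

41.6 mm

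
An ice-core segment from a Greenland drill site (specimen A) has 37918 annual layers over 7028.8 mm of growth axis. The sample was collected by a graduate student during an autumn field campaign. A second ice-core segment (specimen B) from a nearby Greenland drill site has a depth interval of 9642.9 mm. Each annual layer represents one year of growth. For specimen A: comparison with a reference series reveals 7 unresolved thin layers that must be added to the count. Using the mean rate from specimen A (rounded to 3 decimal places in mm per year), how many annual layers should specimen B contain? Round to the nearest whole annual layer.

52124 annual layers

Specimen A: true annual layer count = 37918 + 7 = 37925.
A: Extension rate ≈ 7028.8 / 37925 = 0.185 mm/year.
For B, 9642.9 / 0.185 = 52123.78 years ≈ 52124 annual layers.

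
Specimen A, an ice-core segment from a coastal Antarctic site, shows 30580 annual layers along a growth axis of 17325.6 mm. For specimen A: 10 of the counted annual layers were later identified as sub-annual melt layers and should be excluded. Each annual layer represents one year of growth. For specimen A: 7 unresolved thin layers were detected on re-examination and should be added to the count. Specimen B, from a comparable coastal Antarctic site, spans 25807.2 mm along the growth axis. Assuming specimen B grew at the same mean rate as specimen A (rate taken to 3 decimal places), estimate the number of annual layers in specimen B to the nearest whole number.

Specimen A: adjusted count: 30580 − 10 + 7 = 30577 annual layers.
A: Extension rate ≈ 17325.6 / 30577 = 0.567 mm/year.
For B, 25807.2 / 0.567 = 45515.34 years ≈ 45515 annual layers.

45515 annual layers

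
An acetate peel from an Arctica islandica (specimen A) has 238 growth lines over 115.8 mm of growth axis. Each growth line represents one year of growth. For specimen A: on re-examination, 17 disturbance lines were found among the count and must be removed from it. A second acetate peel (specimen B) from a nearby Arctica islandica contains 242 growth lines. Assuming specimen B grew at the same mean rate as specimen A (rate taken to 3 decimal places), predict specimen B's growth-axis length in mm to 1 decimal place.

Specimen A: adjusted count: 238 − 17 = 221 growth lines.
A: Extension rate ≈ 115.8 / 221 = 0.524 mm/yr.
Length of B = 0.524 × 242 = 126.8 mm.

126.8 mm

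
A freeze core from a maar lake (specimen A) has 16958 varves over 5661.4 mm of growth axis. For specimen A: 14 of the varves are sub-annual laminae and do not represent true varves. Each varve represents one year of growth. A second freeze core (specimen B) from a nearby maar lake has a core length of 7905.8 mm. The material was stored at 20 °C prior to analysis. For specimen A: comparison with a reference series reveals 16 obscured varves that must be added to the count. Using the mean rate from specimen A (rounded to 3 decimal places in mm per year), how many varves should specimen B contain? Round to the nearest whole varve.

23670 varves

Specimen A: after corrections the count is 16958 − 14 + 16 = 16960 varves.
A: Extension rate ≈ 5661.4 / 16960 = 0.334 mm/year.
Specimen B: 7905.8 mm / 0.334 mm per year = 23670.06 years ≈ 23670 varves.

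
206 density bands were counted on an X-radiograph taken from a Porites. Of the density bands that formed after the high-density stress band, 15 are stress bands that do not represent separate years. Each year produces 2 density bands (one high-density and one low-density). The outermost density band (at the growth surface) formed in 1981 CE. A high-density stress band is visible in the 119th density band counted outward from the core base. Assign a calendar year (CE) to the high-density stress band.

1945 CE

The high-density stress band sits at density band 119 from the core base, so 206 − 119 = 87 density bands formed after it.
87 − 15 false = 72 true density bands after the high-density stress band.
Dividing by 2 density bands per year: 72 / 2 = 36 years.
Counting back 36 years from 1981 CE places the high-density stress band in 1981 − 36 = 1945 CE.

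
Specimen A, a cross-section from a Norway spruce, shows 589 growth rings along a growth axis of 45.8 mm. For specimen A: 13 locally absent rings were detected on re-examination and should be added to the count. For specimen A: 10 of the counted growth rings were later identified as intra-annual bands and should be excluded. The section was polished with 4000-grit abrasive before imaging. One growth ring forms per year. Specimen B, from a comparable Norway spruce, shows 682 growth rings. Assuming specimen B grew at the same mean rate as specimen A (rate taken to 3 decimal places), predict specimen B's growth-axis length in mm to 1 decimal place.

52.5 mm

Specimen A: adjusted count: 589 − 10 + 13 = 592 growth rings.
A: Mean rate = 45.8 mm / 592 years ≈ 0.077 mm per year.
For B, 0.077 mm/year × 682 years = 52.5 mm.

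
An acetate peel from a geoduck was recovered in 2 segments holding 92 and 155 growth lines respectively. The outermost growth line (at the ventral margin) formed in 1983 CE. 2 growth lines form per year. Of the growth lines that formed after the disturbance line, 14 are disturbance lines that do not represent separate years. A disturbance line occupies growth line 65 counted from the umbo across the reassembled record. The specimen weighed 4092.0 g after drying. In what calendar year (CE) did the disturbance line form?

Total growth lines = 92 + 155 = 247.
The disturbance line sits at growth line 65 from the umbo, so 247 − 65 = 182 growth lines formed after it.
Excluding 14 false growth lines: 182 − 14 = 168.
Dividing by 2 growth lines per year: 168 / 2 = 84 years.
1983 − 84 = 1899 CE.

1899 CE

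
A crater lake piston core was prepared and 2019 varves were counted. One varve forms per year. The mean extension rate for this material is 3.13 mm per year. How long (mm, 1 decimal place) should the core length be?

The record spans 2019 years at 3.13 mm per year.
Length ≈ 3.13 × 2019 = 6319.5 mm.

6319.5 mm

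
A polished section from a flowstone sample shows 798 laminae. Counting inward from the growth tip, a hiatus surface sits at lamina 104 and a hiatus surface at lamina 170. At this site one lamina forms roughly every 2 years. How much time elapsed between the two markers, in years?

132 years

The two markers are separated by 170 − 104 = 66 laminae.
At 2 years per lamina, 66 × 2 = 132 years.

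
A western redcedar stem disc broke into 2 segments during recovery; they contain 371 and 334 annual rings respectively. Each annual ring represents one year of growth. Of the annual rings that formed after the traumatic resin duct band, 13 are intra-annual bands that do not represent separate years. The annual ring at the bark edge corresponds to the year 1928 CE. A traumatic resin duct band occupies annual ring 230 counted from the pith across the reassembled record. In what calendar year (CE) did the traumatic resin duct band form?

Total annual rings = 371 + 334 = 705.
The traumatic resin duct band sits at annual ring 230 from the pith, so 705 − 230 = 475 annual rings formed after it.
Excluding 13 false annual rings: 475 − 13 = 462.
1928 − 462 = 1466 CE.

1466 CE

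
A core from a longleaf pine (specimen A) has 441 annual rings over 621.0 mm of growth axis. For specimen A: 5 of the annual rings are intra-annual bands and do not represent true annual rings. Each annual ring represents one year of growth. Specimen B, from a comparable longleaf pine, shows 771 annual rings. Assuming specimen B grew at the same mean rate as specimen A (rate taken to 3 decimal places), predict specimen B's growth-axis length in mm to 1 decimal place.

Specimen A: after corrections the count is 441 − 5 = 436 annual rings.
A: 621.0 mm over 436 years gives 621.0 / 436 ≈ 1.424 mm/yr.
For B, 1.424 mm/year × 771 years = 1097.9 mm.

1097.9 mm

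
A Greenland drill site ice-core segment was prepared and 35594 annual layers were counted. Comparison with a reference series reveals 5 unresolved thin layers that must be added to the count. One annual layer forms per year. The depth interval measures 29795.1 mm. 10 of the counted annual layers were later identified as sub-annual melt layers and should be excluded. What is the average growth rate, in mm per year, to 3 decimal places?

0.837 mm per year

True annual layer count = 35594 − 10 + 5 = 35589.
Extension rate ≈ 29795.1 / 35589 = 0.837 mm per year.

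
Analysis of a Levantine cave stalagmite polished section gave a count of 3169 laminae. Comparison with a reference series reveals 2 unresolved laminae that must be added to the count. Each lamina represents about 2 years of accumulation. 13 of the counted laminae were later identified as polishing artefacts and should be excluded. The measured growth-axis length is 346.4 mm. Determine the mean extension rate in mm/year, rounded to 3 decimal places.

True lamina count = 3169 − 13 + 2 = 3158.
At 2 years per lamina, 3158 × 2 = 6316 years.
Extension rate ≈ 346.4 / 6316 = 0.055 mm/year.

0.055 mm/year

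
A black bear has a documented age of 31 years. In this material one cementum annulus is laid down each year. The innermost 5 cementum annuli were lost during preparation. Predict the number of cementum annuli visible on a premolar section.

26 cementum annuli

Expected cementum annuli over 31 years: 31.
31 − 5 missed = 26 cementum annuli expected in the prepared section.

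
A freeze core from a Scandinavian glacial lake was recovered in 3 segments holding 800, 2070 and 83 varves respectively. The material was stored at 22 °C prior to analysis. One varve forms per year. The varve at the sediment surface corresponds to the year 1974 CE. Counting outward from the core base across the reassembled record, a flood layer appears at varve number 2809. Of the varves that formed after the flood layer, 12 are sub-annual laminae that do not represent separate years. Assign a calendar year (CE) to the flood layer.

Total varves = 800 + 2070 + 83 = 2953.
2953 − 2809 = 144 varves lie beyond the flood layer toward the sediment surface.
Excluding 12 false varves: 144 − 12 = 132.
Counting back 132 years from 1974 CE places the flood layer in 1974 − 132 = 1842 CE.

1842 CE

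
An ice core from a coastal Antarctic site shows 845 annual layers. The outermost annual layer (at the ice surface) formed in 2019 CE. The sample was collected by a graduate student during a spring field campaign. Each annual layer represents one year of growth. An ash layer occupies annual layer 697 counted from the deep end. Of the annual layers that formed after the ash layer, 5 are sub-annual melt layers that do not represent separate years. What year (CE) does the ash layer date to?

Between annual layer 697 and the ice surface there are 845 − 697 = 148 annual layers.
Removing the 5 false annual layers leaves 148 − 5 = 143 true annual layers beyond the ash layer.
Counting back 143 years from 2019 CE places the ash layer in 2019 − 143 = 1876 CE.

1876 CE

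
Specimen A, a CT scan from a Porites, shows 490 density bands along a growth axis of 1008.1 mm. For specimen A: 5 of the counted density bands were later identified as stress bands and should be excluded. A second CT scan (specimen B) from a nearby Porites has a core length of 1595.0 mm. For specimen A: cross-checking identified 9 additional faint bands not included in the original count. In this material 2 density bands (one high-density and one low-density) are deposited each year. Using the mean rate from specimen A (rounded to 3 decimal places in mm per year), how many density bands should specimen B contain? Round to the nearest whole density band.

Specimen A: true density band count = 490 − 5 + 9 = 494.
Specimen A: with 2 density bands per year, 494 / 2 = 247 years.
A: 1008.1 mm over 247 years gives 1008.1 / 247 ≈ 4.081 mm/year.
B spans 1595.0 / 4.081 = 390.84 years; at 2 density bands per year that is 390.84 × 2 ≈ 782 density bands.

782 density bands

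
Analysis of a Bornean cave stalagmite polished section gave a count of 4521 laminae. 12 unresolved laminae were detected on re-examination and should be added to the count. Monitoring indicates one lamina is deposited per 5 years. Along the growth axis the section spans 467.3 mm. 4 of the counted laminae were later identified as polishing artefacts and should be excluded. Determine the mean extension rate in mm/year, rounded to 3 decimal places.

0.021 mm/year

Adjusted count: 4521 − 4 + 12 = 4529 laminae.
4529 laminae at 5 years each span 4529 × 5 = 22645 years.
Extension rate ≈ 467.3 / 22645 = 0.021 mm/year.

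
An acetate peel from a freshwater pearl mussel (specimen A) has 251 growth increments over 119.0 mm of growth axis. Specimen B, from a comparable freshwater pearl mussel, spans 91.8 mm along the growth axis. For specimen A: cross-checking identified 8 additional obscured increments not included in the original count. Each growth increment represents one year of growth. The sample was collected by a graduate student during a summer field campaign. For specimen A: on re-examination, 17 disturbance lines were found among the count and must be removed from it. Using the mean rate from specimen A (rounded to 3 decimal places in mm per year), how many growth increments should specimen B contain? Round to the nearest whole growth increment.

187 growth increments

Specimen A: true growth increment count = 251 − 17 + 8 = 242.
A: Mean rate = 119.0 mm / 242 years ≈ 0.492 mm per year.
B spans 91.8 / 0.492 = 186.59 years ≈ 187 growth increments.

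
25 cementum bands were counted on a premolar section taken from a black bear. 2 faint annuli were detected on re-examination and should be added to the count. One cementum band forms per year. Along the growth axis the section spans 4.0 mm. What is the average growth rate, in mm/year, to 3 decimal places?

True cementum band count = 25 + 2 = 27.
Extension rate ≈ 4.0 / 27 = 0.148 mm/year.

0.148 mm/year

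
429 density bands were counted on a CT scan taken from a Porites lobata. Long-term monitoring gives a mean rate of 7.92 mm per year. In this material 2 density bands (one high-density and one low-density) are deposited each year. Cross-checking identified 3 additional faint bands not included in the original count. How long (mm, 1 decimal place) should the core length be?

After corrections the count is 429 + 3 = 432 density bands.
432 density bands at 2 per year is 432 / 2 = 216 years.
Length ≈ 7.92 × 216 = 1710.7 mm.

1710.7 mm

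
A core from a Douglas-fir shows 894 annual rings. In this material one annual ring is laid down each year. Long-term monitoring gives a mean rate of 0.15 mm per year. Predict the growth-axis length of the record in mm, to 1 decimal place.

The record spans 894 years at 0.15 mm per year.
894 years at 0.15 mm/year gives 0.15 × 894 = 134.1 mm.

134.1 mm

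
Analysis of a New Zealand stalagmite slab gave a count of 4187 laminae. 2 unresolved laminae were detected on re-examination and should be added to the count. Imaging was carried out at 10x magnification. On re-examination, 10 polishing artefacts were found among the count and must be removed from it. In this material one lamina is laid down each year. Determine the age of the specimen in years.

4179 years

Adjusted count: 4187 − 10 + 2 = 4179 laminae.
One lamina per year makes the duration 4179 years.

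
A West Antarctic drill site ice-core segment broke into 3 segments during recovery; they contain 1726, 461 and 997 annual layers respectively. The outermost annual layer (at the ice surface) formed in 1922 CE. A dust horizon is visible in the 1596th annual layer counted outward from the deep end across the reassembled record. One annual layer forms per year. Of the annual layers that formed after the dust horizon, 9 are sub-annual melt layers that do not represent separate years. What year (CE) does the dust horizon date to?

Total annual layers = 1726 + 461 + 997 = 3184.
Between annual layer 1596 and the ice surface there are 3184 − 1596 = 1588 annual layers.
1588 − 9 false = 1579 true annual layers after the dust horizon.
The annual layer at the ice surface is 1922 CE, so the dust horizon dates to 1922 − 1579 = 343 CE.

343 CE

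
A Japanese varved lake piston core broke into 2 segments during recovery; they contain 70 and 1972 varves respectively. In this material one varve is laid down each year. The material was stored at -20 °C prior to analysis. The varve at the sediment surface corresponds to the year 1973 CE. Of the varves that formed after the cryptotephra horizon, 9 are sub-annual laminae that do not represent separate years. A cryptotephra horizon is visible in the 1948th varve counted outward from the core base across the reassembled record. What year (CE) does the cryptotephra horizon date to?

1888 CE

Total varves = 70 + 1972 = 2042.
2042 − 1948 = 94 varves lie beyond the cryptotephra horizon toward the sediment surface.
Excluding 9 false varves: 94 − 9 = 85.
1973 − 85 = 1888 CE.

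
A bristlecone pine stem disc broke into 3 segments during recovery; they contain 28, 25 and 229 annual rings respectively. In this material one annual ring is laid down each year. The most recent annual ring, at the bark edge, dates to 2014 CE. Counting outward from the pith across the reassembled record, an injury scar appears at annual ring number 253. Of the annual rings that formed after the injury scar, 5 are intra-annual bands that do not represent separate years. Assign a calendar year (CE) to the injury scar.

Total annual rings = 28 + 25 + 229 = 282.
Between annual ring 253 and the bark edge there are 282 − 253 = 29 annual rings.
Excluding 5 false annual rings: 29 − 5 = 24.
Counting back 24 years from 2014 CE places the injury scar in 2014 − 24 = 1990 CE.

1990 CE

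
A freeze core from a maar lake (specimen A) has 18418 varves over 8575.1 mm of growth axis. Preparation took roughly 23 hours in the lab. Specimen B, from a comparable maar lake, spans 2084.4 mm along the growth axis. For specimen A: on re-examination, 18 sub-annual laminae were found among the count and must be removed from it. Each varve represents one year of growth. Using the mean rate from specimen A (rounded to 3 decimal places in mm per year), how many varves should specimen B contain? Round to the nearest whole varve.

4473 varves

Specimen A: correcting the raw count gives 18418 − 18 = 18400 true varves.
A: Mean rate = 8575.1 mm / 18400 years ≈ 0.466 mm per year.
B spans 2084.4 / 0.466 = 4472.96 years ≈ 4473 varves.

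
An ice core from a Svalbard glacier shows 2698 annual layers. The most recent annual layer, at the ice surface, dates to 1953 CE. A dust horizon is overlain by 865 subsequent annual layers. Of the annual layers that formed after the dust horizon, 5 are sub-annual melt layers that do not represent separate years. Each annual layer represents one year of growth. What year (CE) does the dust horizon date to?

1093 CE

865 annual layers formed after the dust horizon.
Removing the 5 false annual layers leaves 865 − 5 = 860 true annual layers beyond the dust horizon.
The annual layer at the ice surface is 1953 CE, so the dust horizon dates to 1953 − 860 = 1093 CE.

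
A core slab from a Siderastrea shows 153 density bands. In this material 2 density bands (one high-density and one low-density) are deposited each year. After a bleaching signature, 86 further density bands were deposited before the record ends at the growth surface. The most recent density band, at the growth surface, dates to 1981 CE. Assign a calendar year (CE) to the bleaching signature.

86 density bands post-date the bleaching signature.
With 2 density bands per year, 86 / 2 = 43 years.
Counting back 43 years from 1981 CE places the bleaching signature in 1981 − 43 = 1938 CE.

1938 CE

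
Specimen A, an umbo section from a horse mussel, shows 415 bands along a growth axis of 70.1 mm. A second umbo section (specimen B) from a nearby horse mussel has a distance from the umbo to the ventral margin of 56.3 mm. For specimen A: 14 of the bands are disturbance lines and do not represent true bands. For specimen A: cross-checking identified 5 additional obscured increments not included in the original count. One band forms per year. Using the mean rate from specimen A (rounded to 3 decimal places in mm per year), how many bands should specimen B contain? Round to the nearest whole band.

325 bands

Specimen A: correcting the raw count gives 415 − 14 + 5 = 406 true bands.
A: Extension rate ≈ 70.1 / 406 = 0.173 mm per year.
For B, 56.3 / 0.173 = 325.43 years ≈ 325 bands.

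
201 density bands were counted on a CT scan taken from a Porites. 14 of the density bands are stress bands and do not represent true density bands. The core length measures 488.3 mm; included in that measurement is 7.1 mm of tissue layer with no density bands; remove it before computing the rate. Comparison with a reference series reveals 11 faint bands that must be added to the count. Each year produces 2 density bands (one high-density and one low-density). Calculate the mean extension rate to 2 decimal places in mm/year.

4.86 mm/year

True density band count = 201 − 14 + 11 = 198.
Dividing by 2 density bands per year: 198 / 2 = 99 years.
Removing the 7.1 mm offcut leaves 488.3 − 7.1 = 481.2 mm.
Mean rate = 481.2 mm / 99 years ≈ 4.86 mm/year.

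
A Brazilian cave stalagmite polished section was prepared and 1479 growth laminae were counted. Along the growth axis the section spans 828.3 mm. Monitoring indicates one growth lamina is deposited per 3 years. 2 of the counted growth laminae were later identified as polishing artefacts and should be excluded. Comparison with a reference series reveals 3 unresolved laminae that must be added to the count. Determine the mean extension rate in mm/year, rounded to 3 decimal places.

0.187 mm/year

Adjusted count: 1479 − 2 + 3 = 1480 growth laminae.
Multiplying by 3 years per growth lamina: 1480 × 3 = 4440 years.
828.3 mm over 4440 years gives 828.3 / 4440 ≈ 0.187 mm/year.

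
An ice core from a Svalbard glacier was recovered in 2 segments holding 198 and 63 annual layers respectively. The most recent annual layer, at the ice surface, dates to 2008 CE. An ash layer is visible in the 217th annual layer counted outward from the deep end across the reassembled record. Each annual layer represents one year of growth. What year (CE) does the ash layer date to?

1964 CE

Total annual layers = 198 + 63 = 261.
261 − 217 = 44 annual layers lie beyond the ash layer toward the ice surface.
2008 − 44 = 1964 CE.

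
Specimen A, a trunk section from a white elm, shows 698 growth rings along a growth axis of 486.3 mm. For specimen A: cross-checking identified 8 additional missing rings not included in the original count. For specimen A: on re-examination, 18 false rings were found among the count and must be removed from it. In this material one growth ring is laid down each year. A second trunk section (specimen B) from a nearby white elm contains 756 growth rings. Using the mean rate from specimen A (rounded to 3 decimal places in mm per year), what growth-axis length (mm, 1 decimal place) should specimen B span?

Specimen A: true growth ring count = 698 − 18 + 8 = 688.
A: Mean rate = 486.3 mm / 688 years ≈ 0.707 mm per year.
B's length ≈ 0.707 × 756 = 534.5 mm.

534.5 mm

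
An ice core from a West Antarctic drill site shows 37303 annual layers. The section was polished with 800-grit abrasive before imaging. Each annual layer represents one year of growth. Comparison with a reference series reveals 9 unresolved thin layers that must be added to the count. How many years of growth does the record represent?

After corrections the count is 37303 + 9 = 37312 annual layers.
With a one-to-one annual layer periodicity this is 37312 years.

37312 years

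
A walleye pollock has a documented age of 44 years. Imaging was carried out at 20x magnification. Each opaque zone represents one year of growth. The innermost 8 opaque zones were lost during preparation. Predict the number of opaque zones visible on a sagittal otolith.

Expected opaque zones over 44 years: 44.
Subtracting the 8 opaque zones not captured gives 44 − 8 = 36 opaque zones in the record.

36 opaque zones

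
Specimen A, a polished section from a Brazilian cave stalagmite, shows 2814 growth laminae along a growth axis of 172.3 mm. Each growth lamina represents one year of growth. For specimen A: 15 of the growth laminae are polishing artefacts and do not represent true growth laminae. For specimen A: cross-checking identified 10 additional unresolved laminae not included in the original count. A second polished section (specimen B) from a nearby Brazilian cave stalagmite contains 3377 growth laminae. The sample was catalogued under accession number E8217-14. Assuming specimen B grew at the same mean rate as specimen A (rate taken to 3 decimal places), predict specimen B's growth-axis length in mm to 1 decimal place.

206.0 mm

Specimen A: true growth lamina count = 2814 − 15 + 10 = 2809.
A: Extension rate ≈ 172.3 / 2809 = 0.061 mm/yr.
B's length ≈ 0.061 × 3377 = 206.0 mm.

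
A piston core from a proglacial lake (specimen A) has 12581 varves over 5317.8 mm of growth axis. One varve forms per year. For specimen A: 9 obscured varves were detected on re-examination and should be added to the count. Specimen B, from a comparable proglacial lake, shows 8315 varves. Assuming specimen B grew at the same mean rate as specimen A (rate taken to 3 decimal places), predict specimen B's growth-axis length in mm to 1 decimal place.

Specimen A: correcting the raw count gives 12581 + 9 = 12590 true varves.
A: 5317.8 mm over 12590 years gives 5317.8 / 12590 ≈ 0.422 mm per year.
B's length ≈ 0.422 × 8315 = 3508.9 mm.

3508.9 mm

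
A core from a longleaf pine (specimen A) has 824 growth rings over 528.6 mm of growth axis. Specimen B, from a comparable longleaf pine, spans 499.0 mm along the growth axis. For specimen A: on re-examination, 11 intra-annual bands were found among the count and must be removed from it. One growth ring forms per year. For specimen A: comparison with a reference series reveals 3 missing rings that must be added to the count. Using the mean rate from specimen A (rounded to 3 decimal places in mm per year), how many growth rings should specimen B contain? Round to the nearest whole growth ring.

770 growth rings

Specimen A: true growth ring count = 824 − 11 + 3 = 816.
A: Extension rate ≈ 528.6 / 816 = 0.648 mm per year.
Specimen B: 499.0 mm / 0.648 mm per year = 770.06 years ≈ 770 growth rings.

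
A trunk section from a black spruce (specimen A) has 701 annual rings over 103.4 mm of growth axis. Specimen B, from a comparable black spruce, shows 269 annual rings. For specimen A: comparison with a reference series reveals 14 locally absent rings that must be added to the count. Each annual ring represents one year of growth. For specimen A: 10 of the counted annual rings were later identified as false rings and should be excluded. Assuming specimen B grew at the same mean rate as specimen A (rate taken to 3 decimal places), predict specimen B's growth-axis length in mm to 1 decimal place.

39.5 mm

Specimen A: after corrections the count is 701 − 10 + 14 = 705 annual rings.
A: Mean rate = 103.4 mm / 705 years ≈ 0.147 mm per year.
Length of B = 0.147 × 269 = 39.5 mm.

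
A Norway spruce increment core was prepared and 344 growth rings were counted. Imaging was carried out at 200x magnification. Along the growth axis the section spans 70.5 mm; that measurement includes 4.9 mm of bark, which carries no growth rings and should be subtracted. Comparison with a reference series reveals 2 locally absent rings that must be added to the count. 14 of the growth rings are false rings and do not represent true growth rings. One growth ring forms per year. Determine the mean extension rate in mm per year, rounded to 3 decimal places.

Correcting the raw count gives 344 − 14 + 2 = 332 true growth rings.
Net length = 70.5 − 4.9 = 65.6 mm.
Extension rate ≈ 65.6 / 332 = 0.198 mm per year.

0.198 mm per year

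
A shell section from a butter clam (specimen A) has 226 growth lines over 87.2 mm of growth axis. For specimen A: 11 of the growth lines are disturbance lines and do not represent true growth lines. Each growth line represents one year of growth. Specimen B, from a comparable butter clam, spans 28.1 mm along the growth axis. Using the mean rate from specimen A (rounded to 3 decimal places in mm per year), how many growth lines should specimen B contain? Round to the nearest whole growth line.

Specimen A: true growth line count = 226 − 11 = 215.
A: Extension rate ≈ 87.2 / 215 = 0.406 mm per year.
For B, 28.1 / 0.406 = 69.21 years ≈ 69 growth lines.

69 growth lines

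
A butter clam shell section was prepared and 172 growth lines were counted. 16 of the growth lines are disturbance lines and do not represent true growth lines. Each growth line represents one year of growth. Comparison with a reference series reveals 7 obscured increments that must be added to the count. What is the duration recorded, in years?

163 years

Adjusted count: 172 − 16 + 7 = 163 growth lines.
One growth line per year makes the duration 163 years.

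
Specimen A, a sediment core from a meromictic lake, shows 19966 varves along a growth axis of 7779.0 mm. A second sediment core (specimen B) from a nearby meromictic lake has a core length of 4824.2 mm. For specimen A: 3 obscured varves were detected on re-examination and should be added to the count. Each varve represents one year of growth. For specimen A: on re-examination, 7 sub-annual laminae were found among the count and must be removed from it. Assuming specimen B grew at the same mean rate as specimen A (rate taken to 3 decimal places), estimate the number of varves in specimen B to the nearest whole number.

12370 varves

Specimen A: correcting the raw count gives 19966 − 7 + 3 = 19962 true varves.
A: Extension rate ≈ 7779.0 / 19962 = 0.390 mm/yr.
For B, 4824.2 / 0.390 = 12369.74 years ≈ 12370 varves.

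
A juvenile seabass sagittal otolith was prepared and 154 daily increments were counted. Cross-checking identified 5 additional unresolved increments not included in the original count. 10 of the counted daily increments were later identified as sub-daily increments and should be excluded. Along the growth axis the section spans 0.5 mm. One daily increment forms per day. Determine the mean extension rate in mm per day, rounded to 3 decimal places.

0.003 mm per day

Adjusted count: 154 − 10 + 5 = 149 daily increments.
0.5 mm over 149 days gives 0.5 / 149 ≈ 0.003 mm per day.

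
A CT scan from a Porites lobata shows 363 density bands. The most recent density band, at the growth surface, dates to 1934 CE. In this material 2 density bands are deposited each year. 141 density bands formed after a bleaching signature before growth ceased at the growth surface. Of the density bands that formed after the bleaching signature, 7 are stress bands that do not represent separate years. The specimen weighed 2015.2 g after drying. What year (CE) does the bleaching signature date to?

There are 141 density bands younger than the bleaching signature.
141 − 7 false = 134 true density bands after the bleaching signature.
Dividing by 2 density bands per year: 134 / 2 = 67 years.
Counting back 67 years from 1934 CE places the bleaching signature in 1934 − 67 = 1867 CE.

1867 CE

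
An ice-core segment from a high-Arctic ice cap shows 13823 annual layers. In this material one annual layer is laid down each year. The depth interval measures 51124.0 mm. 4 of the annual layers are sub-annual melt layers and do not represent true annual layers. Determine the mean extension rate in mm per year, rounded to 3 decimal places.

3.700 mm per year

True annual layer count = 13823 − 4 = 13819.
51124.0 mm over 13819 years gives 51124.0 / 13819 ≈ 3.700 mm per year.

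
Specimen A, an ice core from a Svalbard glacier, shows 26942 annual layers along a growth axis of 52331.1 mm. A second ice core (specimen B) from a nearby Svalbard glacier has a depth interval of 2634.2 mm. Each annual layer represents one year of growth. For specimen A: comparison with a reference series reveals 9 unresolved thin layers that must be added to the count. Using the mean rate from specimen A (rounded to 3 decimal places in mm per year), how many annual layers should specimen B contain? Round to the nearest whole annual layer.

Specimen A: true annual layer count = 26942 + 9 = 26951.
A: 52331.1 mm over 26951 years gives 52331.1 / 26951 ≈ 1.942 mm per year.
B spans 2634.2 / 1.942 = 1356.44 years ≈ 1356 annual layers.

1356 annual layers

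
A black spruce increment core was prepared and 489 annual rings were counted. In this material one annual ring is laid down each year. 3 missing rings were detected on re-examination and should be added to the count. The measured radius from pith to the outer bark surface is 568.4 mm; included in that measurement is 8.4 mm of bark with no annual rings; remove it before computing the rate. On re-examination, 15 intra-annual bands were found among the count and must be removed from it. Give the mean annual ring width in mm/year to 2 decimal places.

True annual ring count = 489 − 15 + 3 = 477.
The growth record spans 568.4 − 8.4 = 560.0 mm.
Mean rate = 560.0 mm / 477 years ≈ 1.17 mm/year.

1.17 mm/year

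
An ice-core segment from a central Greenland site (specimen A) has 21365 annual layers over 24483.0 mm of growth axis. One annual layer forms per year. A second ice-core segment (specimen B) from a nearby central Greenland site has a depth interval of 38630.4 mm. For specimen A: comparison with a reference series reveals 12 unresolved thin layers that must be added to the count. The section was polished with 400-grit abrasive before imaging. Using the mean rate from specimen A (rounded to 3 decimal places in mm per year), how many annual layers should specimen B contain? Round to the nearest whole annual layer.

Specimen A: true annual layer count = 21365 + 12 = 21377.
A: Extension rate ≈ 24483.0 / 21377 = 1.145 mm/yr.
B spans 38630.4 / 1.145 = 33738.34 years ≈ 33738 annual layers.

33738 annual layers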